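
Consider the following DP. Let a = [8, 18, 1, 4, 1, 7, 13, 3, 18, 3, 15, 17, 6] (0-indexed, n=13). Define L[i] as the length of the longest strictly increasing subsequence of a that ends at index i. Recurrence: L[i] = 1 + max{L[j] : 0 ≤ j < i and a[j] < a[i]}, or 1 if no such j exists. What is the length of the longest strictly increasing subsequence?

6

   i    0    1    2    3    4    5    6    7    8    9   10   11   12
a[i]    8   18    1    4    1    7   13    3   18    3   15   17    6
L[i]    1    2    1    2    1    3    4    2    5    2    5    6    3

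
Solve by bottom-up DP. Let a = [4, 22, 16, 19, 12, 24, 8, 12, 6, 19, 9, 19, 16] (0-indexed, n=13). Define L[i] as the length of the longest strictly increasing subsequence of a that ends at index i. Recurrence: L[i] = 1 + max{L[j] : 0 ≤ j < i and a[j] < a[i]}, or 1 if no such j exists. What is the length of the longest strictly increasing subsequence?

4

   i    0    1    2    3    4    5    6    7    8    9   10   11   12
a[i]    4   22   16   19   12   24    8   12    6   19    9   19   16
L[i]    1    2    2    3    2    4    2    3    2    4    3    4    4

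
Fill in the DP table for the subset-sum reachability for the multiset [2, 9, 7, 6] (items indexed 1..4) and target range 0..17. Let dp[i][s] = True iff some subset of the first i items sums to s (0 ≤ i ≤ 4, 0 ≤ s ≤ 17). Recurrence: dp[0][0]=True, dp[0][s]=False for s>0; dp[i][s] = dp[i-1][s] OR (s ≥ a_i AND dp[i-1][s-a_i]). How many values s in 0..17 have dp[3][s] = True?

6

i\s   0   1   2   3   4   5   6   7   8   9  10  11  12  13  14  15  16  17
  0   T   F   F   F   F   F   F   F   F   F   F   F   F   F   F   F   F   F
  1   T   F   T   F   F   F   F   F   F   F   F   F   F   F   F   F   F   F
  2   T   F   T   F   F   F   F   F   F   T   F   T   F   F   F   F   F   F
  3   T   F   T   F   F   F   F   T   F   T   F   T   F   F   F   F   T   F
  4   T   F   T   F   F   F   T   T   T   T   F   T   F   T   F   T   T   T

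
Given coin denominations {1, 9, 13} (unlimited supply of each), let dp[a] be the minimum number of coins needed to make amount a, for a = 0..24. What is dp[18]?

 a  0  1  2  3  4  5  6  7  8  9 10 11 12 13 14 15 16 17 18 19 20 21 22 23 24
dp  0  1  2  3  4  5  6  7  8  1  2  3  4  1  2  3  4  5  2  3  4  5  2  3  4

2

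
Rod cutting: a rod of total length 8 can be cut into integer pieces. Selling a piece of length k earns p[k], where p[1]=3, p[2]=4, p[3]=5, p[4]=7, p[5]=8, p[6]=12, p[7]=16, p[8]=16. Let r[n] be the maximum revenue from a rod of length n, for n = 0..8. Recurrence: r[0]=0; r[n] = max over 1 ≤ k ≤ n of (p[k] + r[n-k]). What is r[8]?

   n    0    1    2    3    4    5    6    7    8
r[n]    0    3    6    9   12   15   18   21   24

24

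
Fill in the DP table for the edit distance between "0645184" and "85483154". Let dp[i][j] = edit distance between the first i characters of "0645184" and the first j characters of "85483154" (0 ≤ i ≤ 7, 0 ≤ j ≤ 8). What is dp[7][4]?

5

   ''  8  5  4  8  3  1  5  4
''  0  1  2  3  4  5  6  7  8
 0  1  1  2  3  4  5  6  7  8
 6  2  2  2  3  4  5  6  7  8
 4  3  3  3  2  3  4  5  6  7
 5  4  4  3  3  3  4  5  5  6
 1  5  5  4  4  4  4  4  5  6
 8  6  5  5  5  4  5  5  5  6
 4  7  6  6  5  5  5  6  6  5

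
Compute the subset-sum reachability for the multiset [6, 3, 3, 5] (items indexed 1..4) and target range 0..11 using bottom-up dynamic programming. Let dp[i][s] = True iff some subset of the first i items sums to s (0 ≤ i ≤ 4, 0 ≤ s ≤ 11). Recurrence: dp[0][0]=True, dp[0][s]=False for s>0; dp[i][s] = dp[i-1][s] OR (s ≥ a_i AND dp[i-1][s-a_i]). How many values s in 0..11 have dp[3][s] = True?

4

i\s   0   1   2   3   4   5   6   7   8   9  10  11
  0   T   F   F   F   F   F   F   F   F   F   F   F
  1   T   F   F   F   F   F   T   F   F   F   F   F
  2   T   F   F   T   F   F   T   F   F   T   F   F
  3   T   F   F   T   F   F   T   F   F   T   F   F
  4   T   F   F   T   F   T   T   F   T   T   F   T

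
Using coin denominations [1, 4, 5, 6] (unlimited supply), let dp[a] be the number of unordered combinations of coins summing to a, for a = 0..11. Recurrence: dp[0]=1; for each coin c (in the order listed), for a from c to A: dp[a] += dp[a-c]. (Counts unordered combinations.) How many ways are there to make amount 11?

9

after  coin     0     1     2     3     4     5     6     7     8     9    10    11
          1     1     1     1     1     1     1     1     1     1     1     1     1
          4     1     1     1     1     2     2     2     2     3     3     3     3
          5     1     1     1     1     2     3     3     3     4     5     6     6
          6     1     1     1     1     2     3     4     4     5     6     8     9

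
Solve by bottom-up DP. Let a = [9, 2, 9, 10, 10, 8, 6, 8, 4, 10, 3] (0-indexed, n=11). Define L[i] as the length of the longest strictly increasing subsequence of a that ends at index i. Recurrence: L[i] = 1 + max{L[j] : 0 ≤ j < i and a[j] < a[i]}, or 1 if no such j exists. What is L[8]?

   i    0    1    2    3    4    5    6    7    8    9   10
a[i]    9    2    9   10   10    8    6    8    4   10    3
L[i]    1    1    2    3    3    2    2    3    2    4    2

2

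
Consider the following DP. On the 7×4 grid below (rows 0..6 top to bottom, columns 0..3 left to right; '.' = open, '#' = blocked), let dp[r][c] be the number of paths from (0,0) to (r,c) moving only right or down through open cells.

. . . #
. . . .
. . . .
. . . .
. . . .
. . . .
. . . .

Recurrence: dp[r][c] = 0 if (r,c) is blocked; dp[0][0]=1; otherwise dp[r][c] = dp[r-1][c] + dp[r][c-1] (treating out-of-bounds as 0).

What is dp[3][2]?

r\c   0   1   2   3
  0   1   1   1   0
  1   1   2   3   3
  2   1   3   6   9
  3   1   4  10  19
  4   1   5  15  34
  5   1   6  21  55
  6   1   7  28  83

10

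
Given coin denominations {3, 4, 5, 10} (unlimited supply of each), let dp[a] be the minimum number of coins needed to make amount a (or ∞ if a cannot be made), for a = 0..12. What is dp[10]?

1

 a  0  1  2  3  4  5  6  7  8  9 10 11 12
dp  0  -  -  1  1  1  2  2  2  2  1  3  3
(- denotes ∞ / unreachable)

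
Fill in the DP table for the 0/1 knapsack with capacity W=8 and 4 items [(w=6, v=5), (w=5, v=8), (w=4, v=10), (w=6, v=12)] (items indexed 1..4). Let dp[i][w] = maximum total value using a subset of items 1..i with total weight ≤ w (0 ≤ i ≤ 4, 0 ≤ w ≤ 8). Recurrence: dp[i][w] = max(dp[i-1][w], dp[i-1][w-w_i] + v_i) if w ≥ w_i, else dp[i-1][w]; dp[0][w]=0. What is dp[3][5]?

i\w   0   1   2   3   4   5   6   7   8
  0   0   0   0   0   0   0   0   0   0
  1   0   0   0   0   0   0   5   5   5
  2   0   0   0   0   0   8   8   8   8
  3   0   0   0   0  10  10  10  10  10
  4   0   0   0   0  10  10  12  12  12

10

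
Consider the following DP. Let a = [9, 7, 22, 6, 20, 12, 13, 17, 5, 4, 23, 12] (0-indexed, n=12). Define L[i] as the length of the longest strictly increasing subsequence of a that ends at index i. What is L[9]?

1

   i    0    1    2    3    4    5    6    7    8    9   10   11
a[i]    9    7   22    6   20   12   13   17    5    4   23   12
L[i]    1    1    2    1    2    2    3    4    1    1    5    2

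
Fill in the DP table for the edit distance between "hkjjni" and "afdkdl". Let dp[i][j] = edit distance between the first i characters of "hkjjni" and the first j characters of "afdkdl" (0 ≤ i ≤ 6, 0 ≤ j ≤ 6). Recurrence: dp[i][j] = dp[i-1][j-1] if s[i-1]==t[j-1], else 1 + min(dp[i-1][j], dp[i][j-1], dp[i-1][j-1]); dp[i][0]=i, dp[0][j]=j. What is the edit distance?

6

   ''  a  f  d  k  d  l
''  0  1  2  3  4  5  6
 h  1  1  2  3  4  5  6
 k  2  2  2  3  3  4  5
 j  3  3  3  3  4  4  5
 j  4  4  4  4  4  5  5
 n  5  5  5  5  5  5  6
 i  6  6  6  6  6  6  6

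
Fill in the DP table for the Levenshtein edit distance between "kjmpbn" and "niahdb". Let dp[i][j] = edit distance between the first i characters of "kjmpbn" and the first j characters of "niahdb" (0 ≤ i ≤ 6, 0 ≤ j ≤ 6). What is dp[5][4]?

5

   ''  n  i  a  h  d  b
''  0  1  2  3  4  5  6
 k  1  1  2  3  4  5  6
 j  2  2  2  3  4  5  6
 m  3  3  3  3  4  5  6
 p  4  4  4  4  4  5  6
 b  5  5  5  5  5  5  5
 n  6  5  6  6  6  6  6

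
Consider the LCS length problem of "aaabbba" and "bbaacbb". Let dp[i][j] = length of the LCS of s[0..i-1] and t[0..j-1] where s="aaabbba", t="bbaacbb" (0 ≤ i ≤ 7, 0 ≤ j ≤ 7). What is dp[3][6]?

   ''  b  b  a  a  c  b  b
''  0  0  0  0  0  0  0  0
 a  0  0  0  1  1  1  1  1
 a  0  0  0  1  2  2  2  2
 a  0  0  0  1  2  2  2  2
 b  0  1  1  1  2  2  3  3
 b  0  1  2  2  2  2  3  4
 b  0  1  2  2  2  2  3  4
 a  0  1  2  3  3  3  3  4

2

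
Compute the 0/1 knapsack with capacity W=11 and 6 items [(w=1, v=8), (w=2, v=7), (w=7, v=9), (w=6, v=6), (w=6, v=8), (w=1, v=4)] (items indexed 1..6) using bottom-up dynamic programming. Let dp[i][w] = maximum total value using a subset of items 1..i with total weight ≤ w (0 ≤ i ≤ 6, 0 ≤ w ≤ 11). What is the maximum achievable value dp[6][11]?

28

i\w   0   1   2   3   4   5   6   7   8   9  10  11
  0   0   0   0   0   0   0   0   0   0   0   0   0
  1   0   8   8   8   8   8   8   8   8   8   8   8
  2   0   8   8  15  15  15  15  15  15  15  15  15
  3   0   8   8  15  15  15  15  15  17  17  24  24
  4   0   8   8  15  15  15  15  15  17  21  24  24
  5   0   8   8  15  15  15  15  16  17  23  24  24
  6   0   8  12  15  19  19  19  19  20  23  27  28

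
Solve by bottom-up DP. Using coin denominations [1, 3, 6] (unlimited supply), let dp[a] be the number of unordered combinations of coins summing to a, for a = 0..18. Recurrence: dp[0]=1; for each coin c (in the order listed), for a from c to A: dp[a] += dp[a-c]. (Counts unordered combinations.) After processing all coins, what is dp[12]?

after  coin     0     1     2     3     4     5     6     7     8     9    10    11    12    13    14    15    16    17    18
          1     1     1     1     1     1     1     1     1     1     1     1     1     1     1     1     1     1     1     1
          3     1     1     1     2     2     2     3     3     3     4     4     4     5     5     5     6     6     6     7
          6     1     1     1     2     2     2     4     4     4     6     6     6     9     9     9    12    12    12    16

9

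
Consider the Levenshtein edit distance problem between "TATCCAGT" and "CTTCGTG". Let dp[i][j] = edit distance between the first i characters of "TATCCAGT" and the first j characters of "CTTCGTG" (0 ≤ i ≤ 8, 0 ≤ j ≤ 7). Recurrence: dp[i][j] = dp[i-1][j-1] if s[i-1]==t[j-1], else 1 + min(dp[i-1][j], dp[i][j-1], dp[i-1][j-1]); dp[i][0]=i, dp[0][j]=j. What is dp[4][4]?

   ''  C  T  T  C  G  T  G
''  0  1  2  3  4  5  6  7
 T  1  1  1  2  3  4  5  6
 A  2  2  2  2  3  4  5  6
 T  3  3  2  2  3  4  4  5
 C  4  3  3  3  2  3  4  5
 C  5  4  4  4  3  3  4  5
 A  6  5  5  5  4  4  4  5
 G  7  6  6  6  5  4  5  4
 T  8  7  6  6  6  5  4  5

2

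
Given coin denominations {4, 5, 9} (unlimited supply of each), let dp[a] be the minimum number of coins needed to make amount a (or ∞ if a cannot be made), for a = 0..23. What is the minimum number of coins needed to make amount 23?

 a  0  1  2  3  4  5  6  7  8  9 10 11 12 13 14 15 16 17 18 19 20 21 22 23
dp  0  -  -  -  1  1  -  -  2  1  2  -  3  2  2  3  4  3  2  3  4  4  3  3
(- denotes ∞ / unreachable)

3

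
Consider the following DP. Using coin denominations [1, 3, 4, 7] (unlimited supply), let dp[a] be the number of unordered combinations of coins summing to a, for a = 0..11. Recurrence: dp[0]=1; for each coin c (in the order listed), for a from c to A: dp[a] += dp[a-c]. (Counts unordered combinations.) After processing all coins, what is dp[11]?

12

after  coin     0     1     2     3     4     5     6     7     8     9    10    11
          1     1     1     1     1     1     1     1     1     1     1     1     1
          3     1     1     1     2     2     2     3     3     3     4     4     4
          4     1     1     1     2     3     3     4     5     6     7     8     9
          7     1     1     1     2     3     3     4     6     7     8    10    12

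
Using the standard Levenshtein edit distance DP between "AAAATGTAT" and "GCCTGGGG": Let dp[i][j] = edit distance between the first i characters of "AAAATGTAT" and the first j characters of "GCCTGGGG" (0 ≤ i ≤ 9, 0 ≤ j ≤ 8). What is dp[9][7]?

   ''  G  C  C  T  G  G  G  G
''  0  1  2  3  4  5  6  7  8
 A  1  1  2  3  4  5  6  7  8
 A  2  2  2  3  4  5  6  7  8
 A  3  3  3  3  4  5  6  7  8
 A  4  4  4  4  4  5  6  7  8
 T  5  5  5  5  4  5  6  7  8
 G  6  5  6  6  5  4  5  6  7
 T  7  6  6  7  6  5  5  6  7
 A  8  7  7  7  7  6  6  6  7
 T  9  8  8  8  7  7  7  7  7

7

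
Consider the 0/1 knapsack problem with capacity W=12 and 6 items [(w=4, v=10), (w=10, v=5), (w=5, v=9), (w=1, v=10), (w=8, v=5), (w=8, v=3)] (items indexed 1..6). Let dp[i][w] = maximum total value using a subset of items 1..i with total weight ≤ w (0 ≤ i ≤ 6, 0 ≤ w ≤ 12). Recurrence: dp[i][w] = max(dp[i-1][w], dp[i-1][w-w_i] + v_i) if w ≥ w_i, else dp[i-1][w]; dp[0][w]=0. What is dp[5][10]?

i\w   0   1   2   3   4   5   6   7   8   9  10  11  12
  0   0   0   0   0   0   0   0   0   0   0   0   0   0
  1   0   0   0   0  10  10  10  10  10  10  10  10  10
  2   0   0   0   0  10  10  10  10  10  10  10  10  10
  3   0   0   0   0  10  10  10  10  10  19  19  19  19
  4   0  10  10  10  10  20  20  20  20  20  29  29  29
  5   0  10  10  10  10  20  20  20  20  20  29  29  29
  6   0  10  10  10  10  20  20  20  20  20  29  29  29

29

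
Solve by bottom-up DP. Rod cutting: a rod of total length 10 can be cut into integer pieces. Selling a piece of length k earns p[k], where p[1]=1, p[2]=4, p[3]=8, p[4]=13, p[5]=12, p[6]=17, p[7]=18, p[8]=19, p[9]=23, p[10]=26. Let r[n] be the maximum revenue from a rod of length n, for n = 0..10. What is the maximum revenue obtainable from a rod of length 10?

30

   n    0    1    2    3    4    5    6    7    8    9   10
r[n]    0    1    4    8   13   14   17   21   26   27   30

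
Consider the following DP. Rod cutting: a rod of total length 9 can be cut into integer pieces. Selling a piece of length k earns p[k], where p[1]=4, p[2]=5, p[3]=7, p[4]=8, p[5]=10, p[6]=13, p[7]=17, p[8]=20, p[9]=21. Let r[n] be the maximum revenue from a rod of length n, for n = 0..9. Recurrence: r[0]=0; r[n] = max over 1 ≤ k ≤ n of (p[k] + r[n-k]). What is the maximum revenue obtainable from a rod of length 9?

   n    0    1    2    3    4    5    6    7    8    9
r[n]    0    4    8   12   16   20   24   28   32   36

36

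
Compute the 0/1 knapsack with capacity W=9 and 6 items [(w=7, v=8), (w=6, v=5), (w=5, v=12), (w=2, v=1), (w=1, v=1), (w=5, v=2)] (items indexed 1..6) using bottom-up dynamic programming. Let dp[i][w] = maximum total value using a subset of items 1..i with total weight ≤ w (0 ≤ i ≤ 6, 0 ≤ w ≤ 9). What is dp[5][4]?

2

i\w   0   1   2   3   4   5   6   7   8   9
  0   0   0   0   0   0   0   0   0   0   0
  1   0   0   0   0   0   0   0   8   8   8
  2   0   0   0   0   0   0   5   8   8   8
  3   0   0   0   0   0  12  12  12  12  12
  4   0   0   1   1   1  12  12  13  13  13
  5   0   1   1   2   2  12  13  13  14  14
  6   0   1   1   2   2  12  13  13  14  14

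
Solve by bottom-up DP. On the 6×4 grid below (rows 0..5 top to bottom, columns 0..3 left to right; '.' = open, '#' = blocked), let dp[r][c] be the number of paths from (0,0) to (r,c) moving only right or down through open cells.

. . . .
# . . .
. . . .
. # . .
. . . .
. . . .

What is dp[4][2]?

3

r\c   0   1   2   3
  0   1   1   1   1
  1   0   1   2   3
  2   0   1   3   6
  3   0   0   3   9
  4   0   0   3  12
  5   0   0   3  15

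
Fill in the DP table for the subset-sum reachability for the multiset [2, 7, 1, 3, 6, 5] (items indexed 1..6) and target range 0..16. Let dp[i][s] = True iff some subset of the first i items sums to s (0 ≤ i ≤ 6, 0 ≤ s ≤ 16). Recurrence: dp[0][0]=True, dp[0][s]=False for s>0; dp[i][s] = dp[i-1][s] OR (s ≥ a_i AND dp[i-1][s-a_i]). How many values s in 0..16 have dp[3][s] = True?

i\s   0   1   2   3   4   5   6   7   8   9  10  11  12  13  14  15  16
  0   T   F   F   F   F   F   F   F   F   F   F   F   F   F   F   F   F
  1   T   F   T   F   F   F   F   F   F   F   F   F   F   F   F   F   F
  2   T   F   T   F   F   F   F   T   F   T   F   F   F   F   F   F   F
  3   T   T   T   T   F   F   F   T   T   T   T   F   F   F   F   F   F
  4   T   T   T   T   T   T   T   T   T   T   T   T   T   T   F   F   F
  5   T   T   T   T   T   T   T   T   T   T   T   T   T   T   T   T   T
  6   T   T   T   T   T   T   T   T   T   T   T   T   T   T   T   T   T

8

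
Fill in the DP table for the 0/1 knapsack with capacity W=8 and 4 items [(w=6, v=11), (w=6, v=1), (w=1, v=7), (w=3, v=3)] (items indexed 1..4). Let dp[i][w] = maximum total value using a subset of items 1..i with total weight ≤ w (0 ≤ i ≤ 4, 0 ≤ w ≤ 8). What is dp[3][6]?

11

i\w   0   1   2   3   4   5   6   7   8
  0   0   0   0   0   0   0   0   0   0
  1   0   0   0   0   0   0  11  11  11
  2   0   0   0   0   0   0  11  11  11
  3   0   7   7   7   7   7  11  18  18
  4   0   7   7   7  10  10  11  18  18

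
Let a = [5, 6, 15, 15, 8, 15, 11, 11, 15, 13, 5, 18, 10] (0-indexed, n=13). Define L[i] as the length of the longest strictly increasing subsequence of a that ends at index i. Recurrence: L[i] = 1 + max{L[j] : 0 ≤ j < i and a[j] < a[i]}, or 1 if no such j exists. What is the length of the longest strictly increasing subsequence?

6

   i    0    1    2    3    4    5    6    7    8    9   10   11   12
a[i]    5    6   15   15    8   15   11   11   15   13    5   18   10
L[i]    1    2    3    3    3    4    4    4    5    5    1    6    4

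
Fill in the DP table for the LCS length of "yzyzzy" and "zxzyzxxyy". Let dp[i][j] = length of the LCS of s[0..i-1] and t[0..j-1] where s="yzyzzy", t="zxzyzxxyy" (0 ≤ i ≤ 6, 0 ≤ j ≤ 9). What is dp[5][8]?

   ''  z  x  z  y  z  x  x  y  y
''  0  0  0  0  0  0  0  0  0  0
 y  0  0  0  0  1  1  1  1  1  1
 z  0  1  1  1  1  2  2  2  2  2
 y  0  1  1  1  2  2  2  2  3  3
 z  0  1  1  2  2  3  3  3  3  3
 z  0  1  1  2  2  3  3  3  3  3
 y  0  1  1  2  3  3  3  3  4  4

3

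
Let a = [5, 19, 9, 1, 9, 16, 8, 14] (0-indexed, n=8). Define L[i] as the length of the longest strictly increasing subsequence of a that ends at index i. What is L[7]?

   i    0    1    2    3    4    5    6    7
a[i]    5   19    9    1    9   16    8   14
L[i]    1    2    2    1    2    3    2    3

3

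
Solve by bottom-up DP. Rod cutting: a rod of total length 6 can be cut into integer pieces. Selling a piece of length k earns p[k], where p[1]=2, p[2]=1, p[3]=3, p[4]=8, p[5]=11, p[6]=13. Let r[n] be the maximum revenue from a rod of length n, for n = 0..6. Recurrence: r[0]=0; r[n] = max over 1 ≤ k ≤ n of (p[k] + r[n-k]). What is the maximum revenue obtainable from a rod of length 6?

13

   n    0    1    2    3    4    5    6
r[n]    0    2    4    6    8   11   13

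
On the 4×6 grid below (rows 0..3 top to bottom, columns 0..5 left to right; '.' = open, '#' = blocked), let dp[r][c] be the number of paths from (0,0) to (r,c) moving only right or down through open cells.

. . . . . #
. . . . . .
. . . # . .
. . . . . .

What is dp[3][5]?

r\c   0   1   2   3   4   5
  0   1   1   1   1   1   0
  1   1   2   3   4   5   5
  2   1   3   6   0   5  10
  3   1   4  10  10  15  25

25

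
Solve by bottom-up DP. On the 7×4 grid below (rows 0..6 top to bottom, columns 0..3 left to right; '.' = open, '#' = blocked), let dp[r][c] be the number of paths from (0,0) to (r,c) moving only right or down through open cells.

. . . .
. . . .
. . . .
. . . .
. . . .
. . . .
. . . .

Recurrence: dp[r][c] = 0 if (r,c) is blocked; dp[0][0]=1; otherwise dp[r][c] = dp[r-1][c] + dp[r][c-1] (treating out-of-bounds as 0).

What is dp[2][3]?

r\c   0   1   2   3
  0   1   1   1   1
  1   1   2   3   4
  2   1   3   6  10
  3   1   4  10  20
  4   1   5  15  35
  5   1   6  21  56
  6   1   7  28  84

10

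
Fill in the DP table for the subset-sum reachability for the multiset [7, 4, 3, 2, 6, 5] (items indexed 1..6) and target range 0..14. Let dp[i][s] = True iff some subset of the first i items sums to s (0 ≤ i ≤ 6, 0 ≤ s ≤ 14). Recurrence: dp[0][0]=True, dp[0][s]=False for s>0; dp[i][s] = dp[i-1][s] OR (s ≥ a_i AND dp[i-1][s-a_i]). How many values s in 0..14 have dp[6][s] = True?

i\s   0   1   2   3   4   5   6   7   8   9  10  11  12  13  14
  0   T   F   F   F   F   F   F   F   F   F   F   F   F   F   F
  1   T   F   F   F   F   F   F   T   F   F   F   F   F   F   F
  2   T   F   F   F   T   F   F   T   F   F   F   T   F   F   F
  3   T   F   F   T   T   F   F   T   F   F   T   T   F   F   T
  4   T   F   T   T   T   T   T   T   F   T   T   T   T   T   T
  5   T   F   T   T   T   T   T   T   T   T   T   T   T   T   T
  6   T   F   T   T   T   T   T   T   T   T   T   T   T   T   T

14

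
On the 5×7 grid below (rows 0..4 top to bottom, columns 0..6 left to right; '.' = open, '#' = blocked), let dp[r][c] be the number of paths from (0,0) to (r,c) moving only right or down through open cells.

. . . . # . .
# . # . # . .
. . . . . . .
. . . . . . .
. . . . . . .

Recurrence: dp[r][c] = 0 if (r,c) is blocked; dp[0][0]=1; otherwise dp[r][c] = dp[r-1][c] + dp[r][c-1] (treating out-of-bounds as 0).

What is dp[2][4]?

2

r\c   0   1   2   3   4   5   6
  0   1   1   1   1   0   0   0
  1   0   1   0   1   0   0   0
  2   0   1   1   2   2   2   2
  3   0   1   2   4   6   8  10
  4   0   1   3   7  13  21  31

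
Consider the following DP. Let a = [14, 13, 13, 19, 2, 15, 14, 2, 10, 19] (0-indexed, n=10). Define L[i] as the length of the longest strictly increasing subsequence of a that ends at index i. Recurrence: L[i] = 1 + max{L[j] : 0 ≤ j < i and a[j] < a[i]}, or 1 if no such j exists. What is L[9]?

   i    0    1    2    3    4    5    6    7    8    9
a[i]   14   13   13   19    2   15   14    2   10   19
L[i]    1    1    1    2    1    2    2    1    2    3

3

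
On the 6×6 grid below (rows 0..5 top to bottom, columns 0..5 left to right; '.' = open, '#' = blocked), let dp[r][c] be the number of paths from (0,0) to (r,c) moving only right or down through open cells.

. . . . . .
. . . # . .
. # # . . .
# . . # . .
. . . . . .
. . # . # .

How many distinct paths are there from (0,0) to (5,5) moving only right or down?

r\c   0   1   2   3   4   5
  0   1   1   1   1   1   1
  1   1   2   3   0   1   2
  2   1   0   0   0   1   3
  3   0   0   0   0   1   4
  4   0   0   0   0   1   5
  5   0   0   0   0   0   5

5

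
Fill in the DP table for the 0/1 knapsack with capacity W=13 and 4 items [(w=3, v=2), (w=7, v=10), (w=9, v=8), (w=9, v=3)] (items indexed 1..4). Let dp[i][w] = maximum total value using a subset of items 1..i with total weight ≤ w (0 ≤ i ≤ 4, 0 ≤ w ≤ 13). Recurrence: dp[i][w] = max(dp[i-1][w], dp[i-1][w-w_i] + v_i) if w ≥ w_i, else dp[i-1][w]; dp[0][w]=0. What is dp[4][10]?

12

i\w   0   1   2   3   4   5   6   7   8   9  10  11  12  13
  0   0   0   0   0   0   0   0   0   0   0   0   0   0   0
  1   0   0   0   2   2   2   2   2   2   2   2   2   2   2
  2   0   0   0   2   2   2   2  10  10  10  12  12  12  12
  3   0   0   0   2   2   2   2  10  10  10  12  12  12  12
  4   0   0   0   2   2   2   2  10  10  10  12  12  12  12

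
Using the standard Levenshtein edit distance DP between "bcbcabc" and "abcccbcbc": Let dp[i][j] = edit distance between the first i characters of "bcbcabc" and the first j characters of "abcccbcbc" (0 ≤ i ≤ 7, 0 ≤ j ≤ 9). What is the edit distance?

   ''  a  b  c  c  c  b  c  b  c
''  0  1  2  3  4  5  6  7  8  9
 b  1  1  1  2  3  4  5  6  7  8
 c  2  2  2  1  2  3  4  5  6  7
 b  3  3  2  2  2  3  3  4  5  6
 c  4  4  3  2  2  2  3  3  4  5
 a  5  4  4  3  3  3  3  4  4  5
 b  6  5  4  4  4  4  3  4  4  5
 c  7  6  5  4  4  4  4  3  4  4

4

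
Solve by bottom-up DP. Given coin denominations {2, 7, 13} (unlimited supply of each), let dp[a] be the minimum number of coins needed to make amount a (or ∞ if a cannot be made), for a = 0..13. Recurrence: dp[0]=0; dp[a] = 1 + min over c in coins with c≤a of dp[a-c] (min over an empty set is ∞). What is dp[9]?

2

 a  0  1  2  3  4  5  6  7  8  9 10 11 12 13
dp  0  -  1  -  2  -  3  1  4  2  5  3  6  1
(- denotes ∞ / unreachable)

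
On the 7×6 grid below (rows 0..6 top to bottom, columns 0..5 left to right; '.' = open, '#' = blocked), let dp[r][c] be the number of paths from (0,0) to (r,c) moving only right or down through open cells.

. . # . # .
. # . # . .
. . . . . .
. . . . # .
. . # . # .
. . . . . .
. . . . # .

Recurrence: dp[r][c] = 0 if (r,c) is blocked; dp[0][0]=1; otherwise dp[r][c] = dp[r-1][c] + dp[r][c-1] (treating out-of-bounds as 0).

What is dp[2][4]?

1

r\c   0   1   2   3   4   5
  0   1   1   0   0   0   0
  1   1   0   0   0   0   0
  2   1   1   1   1   1   1
  3   1   2   3   4   0   1
  4   1   3   0   4   0   1
  5   1   4   4   8   8   9
  6   1   5   9  17   0   9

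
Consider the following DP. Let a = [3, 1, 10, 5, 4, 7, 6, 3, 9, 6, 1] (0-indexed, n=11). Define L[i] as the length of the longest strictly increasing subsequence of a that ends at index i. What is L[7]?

2

   i    0    1    2    3    4    5    6    7    8    9   10
a[i]    3    1   10    5    4    7    6    3    9    6    1
L[i]    1    1    2    2    2    3    3    2    4    3    1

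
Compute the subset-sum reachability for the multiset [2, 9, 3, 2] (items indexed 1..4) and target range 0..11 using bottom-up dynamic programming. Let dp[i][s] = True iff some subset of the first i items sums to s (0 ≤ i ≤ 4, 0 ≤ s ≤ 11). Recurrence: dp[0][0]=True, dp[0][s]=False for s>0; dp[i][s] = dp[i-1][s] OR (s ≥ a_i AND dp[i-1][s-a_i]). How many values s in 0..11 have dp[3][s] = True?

6

i\s   0   1   2   3   4   5   6   7   8   9  10  11
  0   T   F   F   F   F   F   F   F   F   F   F   F
  1   T   F   T   F   F   F   F   F   F   F   F   F
  2   T   F   T   F   F   F   F   F   F   T   F   T
  3   T   F   T   T   F   T   F   F   F   T   F   T
  4   T   F   T   T   T   T   F   T   F   T   F   T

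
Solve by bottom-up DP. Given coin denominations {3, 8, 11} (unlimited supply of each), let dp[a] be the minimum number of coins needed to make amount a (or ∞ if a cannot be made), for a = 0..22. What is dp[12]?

4

 a  0  1  2  3  4  5  6  7  8  9 10 11 12 13 14 15 16 17 18 19 20 21 22
dp  0  -  -  1  -  -  2  -  1  3  -  1  4  -  2  5  2  3  6  2  4  7  2
(- denotes ∞ / unreachable)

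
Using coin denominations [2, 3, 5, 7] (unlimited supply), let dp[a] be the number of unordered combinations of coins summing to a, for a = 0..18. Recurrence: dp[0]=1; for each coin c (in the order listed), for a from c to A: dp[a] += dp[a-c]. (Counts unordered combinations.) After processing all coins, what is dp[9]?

4

after  coin     0     1     2     3     4     5     6     7     8     9    10    11    12    13    14    15    16    17    18
          2     1     0     1     0     1     0     1     0     1     0     1     0     1     0     1     0     1     0     1
          3     1     0     1     1     1     1     2     1     2     2     2     2     3     2     3     3     3     3     4
          5     1     0     1     1     1     2     2     2     3     3     4     4     5     5     6     7     7     8     9
          7     1     0     1     1     1     2     2     3     3     4     5     5     7     7     9    10    11    13    14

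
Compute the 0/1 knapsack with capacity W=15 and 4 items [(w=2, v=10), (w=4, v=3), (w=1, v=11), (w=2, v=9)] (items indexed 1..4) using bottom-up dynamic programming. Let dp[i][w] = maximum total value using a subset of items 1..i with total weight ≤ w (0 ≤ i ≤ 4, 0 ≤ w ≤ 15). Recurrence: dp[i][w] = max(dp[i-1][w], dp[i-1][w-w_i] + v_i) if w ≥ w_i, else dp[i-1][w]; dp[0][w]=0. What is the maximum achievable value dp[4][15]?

33

i\w   0   1   2   3   4   5   6   7   8   9  10  11  12  13  14  15
  0   0   0   0   0   0   0   0   0   0   0   0   0   0   0   0   0
  1   0   0  10  10  10  10  10  10  10  10  10  10  10  10  10  10
  2   0   0  10  10  10  10  13  13  13  13  13  13  13  13  13  13
  3   0  11  11  21  21  21  21  24  24  24  24  24  24  24  24  24
  4   0  11  11  21  21  30  30  30  30  33  33  33  33  33  33  33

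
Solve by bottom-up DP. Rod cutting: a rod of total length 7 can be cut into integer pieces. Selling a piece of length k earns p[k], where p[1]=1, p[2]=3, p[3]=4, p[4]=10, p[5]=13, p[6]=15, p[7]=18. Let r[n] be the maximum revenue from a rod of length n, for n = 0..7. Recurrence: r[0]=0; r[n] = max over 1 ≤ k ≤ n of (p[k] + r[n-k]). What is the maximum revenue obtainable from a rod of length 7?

   n    0    1    2    3    4    5    6    7
r[n]    0    1    3    4   10   13   15   18

18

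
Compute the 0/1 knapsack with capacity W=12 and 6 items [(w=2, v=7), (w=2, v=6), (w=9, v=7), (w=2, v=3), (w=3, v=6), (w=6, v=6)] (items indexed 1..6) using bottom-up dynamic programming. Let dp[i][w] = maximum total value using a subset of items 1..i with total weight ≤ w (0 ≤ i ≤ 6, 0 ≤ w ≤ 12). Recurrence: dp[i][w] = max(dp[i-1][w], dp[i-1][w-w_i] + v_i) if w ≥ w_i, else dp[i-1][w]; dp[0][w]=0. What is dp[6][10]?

22

i\w   0   1   2   3   4   5   6   7   8   9  10  11  12
  0   0   0   0   0   0   0   0   0   0   0   0   0   0
  1   0   0   7   7   7   7   7   7   7   7   7   7   7
  2   0   0   7   7  13  13  13  13  13  13  13  13  13
  3   0   0   7   7  13  13  13  13  13  13  13  14  14
  4   0   0   7   7  13  13  16  16  16  16  16  16  16
  5   0   0   7   7  13  13  16  19  19  22  22  22  22
  6   0   0   7   7  13  13  16  19  19  22  22  22  22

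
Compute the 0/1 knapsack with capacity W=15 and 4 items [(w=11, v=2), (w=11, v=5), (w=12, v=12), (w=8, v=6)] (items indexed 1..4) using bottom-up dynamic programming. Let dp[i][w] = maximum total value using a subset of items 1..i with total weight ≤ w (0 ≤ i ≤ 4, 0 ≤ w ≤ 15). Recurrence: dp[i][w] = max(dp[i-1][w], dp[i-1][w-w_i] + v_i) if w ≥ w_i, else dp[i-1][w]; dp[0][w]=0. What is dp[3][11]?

5

i\w   0   1   2   3   4   5   6   7   8   9  10  11  12  13  14  15
  0   0   0   0   0   0   0   0   0   0   0   0   0   0   0   0   0
  1   0   0   0   0   0   0   0   0   0   0   0   2   2   2   2   2
  2   0   0   0   0   0   0   0   0   0   0   0   5   5   5   5   5
  3   0   0   0   0   0   0   0   0   0   0   0   5  12  12  12  12
  4   0   0   0   0   0   0   0   0   6   6   6   6  12  12  12  12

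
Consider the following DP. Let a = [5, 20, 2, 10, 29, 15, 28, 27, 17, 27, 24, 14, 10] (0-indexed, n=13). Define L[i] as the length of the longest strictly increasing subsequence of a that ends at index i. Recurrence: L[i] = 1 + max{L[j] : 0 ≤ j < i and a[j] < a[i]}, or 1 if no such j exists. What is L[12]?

2

   i    0    1    2    3    4    5    6    7    8    9   10   11   12
a[i]    5   20    2   10   29   15   28   27   17   27   24   14   10
L[i]    1    2    1    2    3    3    4    4    4    5    5    3    2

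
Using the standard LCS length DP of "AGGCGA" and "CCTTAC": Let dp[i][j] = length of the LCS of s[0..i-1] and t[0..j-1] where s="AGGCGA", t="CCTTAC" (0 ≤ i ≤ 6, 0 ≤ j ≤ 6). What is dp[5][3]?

1

   ''  C  C  T  T  A  C
''  0  0  0  0  0  0  0
 A  0  0  0  0  0  1  1
 G  0  0  0  0  0  1  1
 G  0  0  0  0  0  1  1
 C  0  1  1  1  1  1  2
 G  0  1  1  1  1  1  2
 A  0  1  1  1  1  2  2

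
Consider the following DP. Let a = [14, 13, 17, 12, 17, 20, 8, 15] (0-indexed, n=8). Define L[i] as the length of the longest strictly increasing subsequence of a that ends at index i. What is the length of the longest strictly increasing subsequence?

   i    0    1    2    3    4    5    6    7
a[i]   14   13   17   12   17   20    8   15
L[i]    1    1    2    1    2    3    1    2

3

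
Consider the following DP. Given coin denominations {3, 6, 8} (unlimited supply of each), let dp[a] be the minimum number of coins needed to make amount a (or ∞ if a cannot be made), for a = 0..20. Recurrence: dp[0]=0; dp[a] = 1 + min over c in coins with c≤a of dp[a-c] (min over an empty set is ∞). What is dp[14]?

2

 a  0  1  2  3  4  5  6  7  8  9 10 11 12 13 14 15 16 17 18 19 20
dp  0  -  -  1  -  -  1  -  1  2  -  2  2  -  2  3  2  3  3  3  3
(- denotes ∞ / unreachable)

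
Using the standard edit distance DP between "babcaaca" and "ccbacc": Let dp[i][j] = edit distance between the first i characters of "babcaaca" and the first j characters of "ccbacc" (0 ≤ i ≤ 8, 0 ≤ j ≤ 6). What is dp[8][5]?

5

   ''  c  c  b  a  c  c
''  0  1  2  3  4  5  6
 b  1  1  2  2  3  4  5
 a  2  2  2  3  2  3  4
 b  3  3  3  2  3  3  4
 c  4  3  3  3  3  3  3
 a  5  4  4  4  3  4  4
 a  6  5  5  5  4  4  5
 c  7  6  5  6  5  4  4
 a  8  7  6  6  6  5  5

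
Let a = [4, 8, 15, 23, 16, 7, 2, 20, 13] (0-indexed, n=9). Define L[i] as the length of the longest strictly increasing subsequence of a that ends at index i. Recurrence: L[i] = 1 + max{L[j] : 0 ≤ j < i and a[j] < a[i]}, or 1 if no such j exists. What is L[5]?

   i    0    1    2    3    4    5    6    7    8
a[i]    4    8   15   23   16    7    2   20   13
L[i]    1    2    3    4    4    2    1    5    3

2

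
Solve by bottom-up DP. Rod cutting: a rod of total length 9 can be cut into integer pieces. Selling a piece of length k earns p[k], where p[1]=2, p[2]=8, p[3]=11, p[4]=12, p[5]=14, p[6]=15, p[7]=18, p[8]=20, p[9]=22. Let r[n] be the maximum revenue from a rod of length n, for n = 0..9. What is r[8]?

32

   n    0    1    2    3    4    5    6    7    8    9
r[n]    0    2    8   11   16   19   24   27   32   35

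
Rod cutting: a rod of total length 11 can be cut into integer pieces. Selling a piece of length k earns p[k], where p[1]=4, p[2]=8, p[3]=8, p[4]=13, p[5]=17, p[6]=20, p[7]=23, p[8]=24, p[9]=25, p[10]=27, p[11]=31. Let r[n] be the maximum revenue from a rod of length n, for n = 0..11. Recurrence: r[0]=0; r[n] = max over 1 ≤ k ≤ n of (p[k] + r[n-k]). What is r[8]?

   n    0    1    2    3    4    5    6    7    8    9   10   11
r[n]    0    4    8   12   16   20   24   28   32   36   40   44

32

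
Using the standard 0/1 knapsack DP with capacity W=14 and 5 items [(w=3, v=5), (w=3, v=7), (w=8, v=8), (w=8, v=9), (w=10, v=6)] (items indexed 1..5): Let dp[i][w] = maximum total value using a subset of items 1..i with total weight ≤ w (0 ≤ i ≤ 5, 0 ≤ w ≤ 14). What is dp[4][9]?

i\w   0   1   2   3   4   5   6   7   8   9  10  11  12  13  14
  0   0   0   0   0   0   0   0   0   0   0   0   0   0   0   0
  1   0   0   0   5   5   5   5   5   5   5   5   5   5   5   5
  2   0   0   0   7   7   7  12  12  12  12  12  12  12  12  12
  3   0   0   0   7   7   7  12  12  12  12  12  15  15  15  20
  4   0   0   0   7   7   7  12  12  12  12  12  16  16  16  21
  5   0   0   0   7   7   7  12  12  12  12  12  16  16  16  21

12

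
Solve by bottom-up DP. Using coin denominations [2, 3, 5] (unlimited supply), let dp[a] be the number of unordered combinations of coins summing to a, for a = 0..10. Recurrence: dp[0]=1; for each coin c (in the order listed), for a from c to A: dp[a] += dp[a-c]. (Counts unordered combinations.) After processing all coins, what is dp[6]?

after  coin     0     1     2     3     4     5     6     7     8     9    10
          2     1     0     1     0     1     0     1     0     1     0     1
          3     1     0     1     1     1     1     2     1     2     2     2
          5     1     0     1     1     1     2     2     2     3     3     4

2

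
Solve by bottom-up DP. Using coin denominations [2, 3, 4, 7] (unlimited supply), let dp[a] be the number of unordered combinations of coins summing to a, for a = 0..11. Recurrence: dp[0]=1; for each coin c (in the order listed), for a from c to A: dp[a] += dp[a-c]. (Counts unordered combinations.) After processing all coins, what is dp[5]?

1

after  coin     0     1     2     3     4     5     6     7     8     9    10    11
          2     1     0     1     0     1     0     1     0     1     0     1     0
          3     1     0     1     1     1     1     2     1     2     2     2     2
          4     1     0     1     1     2     1     3     2     4     3     5     4
          7     1     0     1     1     2     1     3     3     4     4     6     6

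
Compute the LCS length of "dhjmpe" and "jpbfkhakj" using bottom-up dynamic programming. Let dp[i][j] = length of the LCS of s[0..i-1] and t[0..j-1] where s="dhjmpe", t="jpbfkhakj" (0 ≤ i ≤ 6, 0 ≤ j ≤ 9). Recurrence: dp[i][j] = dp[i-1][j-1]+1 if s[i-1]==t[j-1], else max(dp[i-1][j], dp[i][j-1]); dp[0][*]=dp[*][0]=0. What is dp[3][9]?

2

   ''  j  p  b  f  k  h  a  k  j
''  0  0  0  0  0  0  0  0  0  0
 d  0  0  0  0  0  0  0  0  0  0
 h  0  0  0  0  0  0  1  1  1  1
 j  0  1  1  1  1  1  1  1  1  2
 m  0  1  1  1  1  1  1  1  1  2
 p  0  1  2  2  2  2  2  2  2  2
 e  0  1  2  2  2  2  2  2  2  2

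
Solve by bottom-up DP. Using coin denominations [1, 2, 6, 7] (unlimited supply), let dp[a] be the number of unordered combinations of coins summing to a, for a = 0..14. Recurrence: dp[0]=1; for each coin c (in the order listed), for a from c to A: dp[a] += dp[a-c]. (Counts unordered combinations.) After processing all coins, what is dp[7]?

after  coin     0     1     2     3     4     5     6     7     8     9    10    11    12    13    14
          1     1     1     1     1     1     1     1     1     1     1     1     1     1     1     1
          2     1     1     2     2     3     3     4     4     5     5     6     6     7     7     8
          6     1     1     2     2     3     3     5     5     7     7     9     9    12    12    15
          7     1     1     2     2     3     3     5     6     8     9    11    12    15    17    21

6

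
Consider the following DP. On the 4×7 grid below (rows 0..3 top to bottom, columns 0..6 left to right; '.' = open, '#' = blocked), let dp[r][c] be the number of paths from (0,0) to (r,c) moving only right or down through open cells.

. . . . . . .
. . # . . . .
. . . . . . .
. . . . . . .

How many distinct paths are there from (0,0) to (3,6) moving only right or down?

r\c   0   1   2   3   4   5   6
  0   1   1   1   1   1   1   1
  1   1   2   0   1   2   3   4
  2   1   3   3   4   6   9  13
  3   1   4   7  11  17  26  39

39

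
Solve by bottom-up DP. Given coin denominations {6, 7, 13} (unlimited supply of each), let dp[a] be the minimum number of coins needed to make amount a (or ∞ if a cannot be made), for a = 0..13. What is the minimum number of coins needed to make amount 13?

1

 a  0  1  2  3  4  5  6  7  8  9 10 11 12 13
dp  0  -  -  -  -  -  1  1  -  -  -  -  2  1
(- denotes ∞ / unreachable)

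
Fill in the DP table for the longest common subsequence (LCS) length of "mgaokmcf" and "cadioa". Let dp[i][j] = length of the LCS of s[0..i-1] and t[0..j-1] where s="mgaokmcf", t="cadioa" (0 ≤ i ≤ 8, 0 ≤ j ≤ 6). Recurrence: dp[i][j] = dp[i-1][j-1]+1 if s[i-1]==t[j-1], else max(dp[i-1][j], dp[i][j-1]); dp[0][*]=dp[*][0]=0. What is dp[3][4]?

1

   ''  c  a  d  i  o  a
''  0  0  0  0  0  0  0
 m  0  0  0  0  0  0  0
 g  0  0  0  0  0  0  0
 a  0  0  1  1  1  1  1
 o  0  0  1  1  1  2  2
 k  0  0  1  1  1  2  2
 m  0  0  1  1  1  2  2
 c  0  1  1  1  1  2  2
 f  0  1  1  1  1  2  2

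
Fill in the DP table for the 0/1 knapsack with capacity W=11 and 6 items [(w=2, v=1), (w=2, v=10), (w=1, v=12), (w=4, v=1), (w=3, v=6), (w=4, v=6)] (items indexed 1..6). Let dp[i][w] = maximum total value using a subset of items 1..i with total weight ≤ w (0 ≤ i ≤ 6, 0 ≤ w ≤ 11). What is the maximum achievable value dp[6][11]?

i\w   0   1   2   3   4   5   6   7   8   9  10  11
  0   0   0   0   0   0   0   0   0   0   0   0   0
  1   0   0   1   1   1   1   1   1   1   1   1   1
  2   0   0  10  10  11  11  11  11  11  11  11  11
  3   0  12  12  22  22  23  23  23  23  23  23  23
  4   0  12  12  22  22  23  23  23  23  24  24  24
  5   0  12  12  22  22  23  28  28  29  29  29  29
  6   0  12  12  22  22  23  28  28  29  29  34  34

34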